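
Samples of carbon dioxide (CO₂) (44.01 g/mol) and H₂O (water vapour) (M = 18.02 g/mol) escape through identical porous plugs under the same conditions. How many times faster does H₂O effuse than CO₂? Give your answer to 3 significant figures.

Since effusion rate ∝ 1/√M, rate_H₂O/rate_CO₂ = √(M_CO₂/M_H₂O) = √(44.01/18.02) = √2.442 = 1.56.

1.56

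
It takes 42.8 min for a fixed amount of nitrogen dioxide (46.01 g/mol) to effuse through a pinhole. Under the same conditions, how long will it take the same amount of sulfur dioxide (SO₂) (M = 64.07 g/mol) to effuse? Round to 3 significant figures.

50.5 min

From Graham's law, t_SO₂/t_NO₂ = √(M_SO₂/M_NO₂) = √(64.07/46.01) = √1.393 = 1.180.
So the time for SO₂ is 42.8 × 1.180 = 50.5 min.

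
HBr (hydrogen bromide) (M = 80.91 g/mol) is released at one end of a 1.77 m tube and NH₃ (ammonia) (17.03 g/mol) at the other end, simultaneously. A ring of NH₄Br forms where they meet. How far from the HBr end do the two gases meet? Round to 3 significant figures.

0.557 m

Graham's law gives d_HBr/d_NH₃ = rate_HBr/rate_NH₃ = √(M_NH₃/M_HBr) = √(17.03/80.91) = 0.4588.
With d_HBr + d_NH₃ = 1.77 m, d_NH₃ = 1.77/(1 + 0.4588) = 1.213 m.
d_HBr = 1.77 − 1.213 = 0.557 m.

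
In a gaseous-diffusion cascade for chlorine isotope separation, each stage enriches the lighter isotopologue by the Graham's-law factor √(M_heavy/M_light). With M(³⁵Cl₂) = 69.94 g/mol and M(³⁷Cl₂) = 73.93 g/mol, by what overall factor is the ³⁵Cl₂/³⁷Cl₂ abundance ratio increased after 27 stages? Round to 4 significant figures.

2.115

Overall factor = α^27 with α = √(73.93/69.94), i.e. (73.93/69.94)^(27/2).
= 1.05705^(27/2) = 2.115.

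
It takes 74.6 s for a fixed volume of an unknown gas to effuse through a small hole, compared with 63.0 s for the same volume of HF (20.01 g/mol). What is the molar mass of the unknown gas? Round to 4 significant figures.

Using Graham's law: t_X/t_HF = √(M_X/M_HF).
74.6/63.0 = 1.184 = √(M_X/20.01)
M_X = 20.01 × 1.184² = 20.01 × 1.402 = 28.06 g/mol

28.06 g/mol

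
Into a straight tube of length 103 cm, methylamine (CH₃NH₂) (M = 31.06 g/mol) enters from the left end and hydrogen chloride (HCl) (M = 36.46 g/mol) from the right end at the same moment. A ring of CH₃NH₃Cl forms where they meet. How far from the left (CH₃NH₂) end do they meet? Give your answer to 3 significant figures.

Distances travelled in equal time are proportional to diffusion rates, so d_CH₃NH₂/d_HCl = √(M_HCl/M_CH₃NH₂) = √(36.46/31.06) = 1.083.
With d_CH₃NH₂ + d_HCl = 103 cm, d_HCl = 103/(1 + 1.083) = 49.44 cm.
d_CH₃NH₂ = 103 − 49.44 = 53.6 cm.

53.6 cm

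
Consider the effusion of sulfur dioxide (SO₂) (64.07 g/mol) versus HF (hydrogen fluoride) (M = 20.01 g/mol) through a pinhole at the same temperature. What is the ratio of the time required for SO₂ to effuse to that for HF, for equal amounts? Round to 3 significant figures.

1.79

Using Graham's law: t_SO₂/t_HF = √(M_SO₂/M_HF) = √(64.07/20.01) = √3.202 = 1.79.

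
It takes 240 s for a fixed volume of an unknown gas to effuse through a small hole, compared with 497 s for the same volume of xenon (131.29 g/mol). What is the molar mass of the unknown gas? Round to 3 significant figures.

Graham's law gives t_X/t_Xe = √(M_X/M_Xe).
240/497 = 0.4829 = √(M_X/131.29)
M_X = 131.29 × 0.4829² = 131.29 × 0.2332 = 30.6 g/mol

30.6 g/mol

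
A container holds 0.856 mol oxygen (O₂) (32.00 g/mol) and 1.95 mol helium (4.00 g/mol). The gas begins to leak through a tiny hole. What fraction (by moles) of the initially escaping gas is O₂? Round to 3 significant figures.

Each component's effusion rate ∝ (its partial pressure)·(1/√M) ∝ n_i/√M_i.
Mole fraction of O₂ in the effusate = (n_O₂/√M_O₂) / (n_O₂/√M_O₂ + n_He/√M_He)
= (0.856/√32.00) / (0.856/√32.00 + 1.95/√4.00) = 0.1513/(0.1513 + 0.9750) = 0.134.

0.134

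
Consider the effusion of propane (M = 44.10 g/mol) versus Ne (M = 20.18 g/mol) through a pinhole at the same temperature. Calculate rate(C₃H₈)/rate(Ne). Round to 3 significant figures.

0.676

Using Graham's law: rate_C₃H₈/rate_Ne = √(M_Ne/M_C₃H₈) = √(20.18/44.10) = √0.4576 = 0.676.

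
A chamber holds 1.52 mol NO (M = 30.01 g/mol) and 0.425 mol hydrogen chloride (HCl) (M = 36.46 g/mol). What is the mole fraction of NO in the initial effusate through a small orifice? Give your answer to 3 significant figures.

0.798

Effusion rate of each component ∝ n_i/√M_i (partial pressure × 1/√M).
So x_NO in the escaping gas = (n_NO/√M_NO) / Σ(n_i/√M_i)
= (1.52/√30.01) / (1.52/√30.01 + 0.425/√36.46) = 0.2775/(0.2775 + 0.07039) = 0.798.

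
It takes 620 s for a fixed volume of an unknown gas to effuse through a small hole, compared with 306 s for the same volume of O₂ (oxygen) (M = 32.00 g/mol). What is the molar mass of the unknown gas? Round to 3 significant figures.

131 g/mol

Since effusion rate ∝ 1/√M, t_X/t_O₂ = √(M_X/M_O₂).
620/306 = 2.026 = √(M_X/32.00)
M_X = 32.00 × 2.026² = 32.00 × 4.105 = 131 g/mol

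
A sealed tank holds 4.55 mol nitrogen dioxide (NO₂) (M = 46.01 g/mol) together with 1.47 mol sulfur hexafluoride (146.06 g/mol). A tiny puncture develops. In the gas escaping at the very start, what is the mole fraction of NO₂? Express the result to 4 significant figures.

The effusion rate of species i is ∝ p_i/√M_i ∝ n_i/√M_i.
So x_NO₂ in the escaping gas = (n_NO₂/√M_NO₂) / Σ(n_i/√M_i)
= (4.55/√46.01) / (4.55/√46.01 + 1.47/√146.06) = 0.6708/(0.6708 + 0.1216) = 0.8465.

0.8465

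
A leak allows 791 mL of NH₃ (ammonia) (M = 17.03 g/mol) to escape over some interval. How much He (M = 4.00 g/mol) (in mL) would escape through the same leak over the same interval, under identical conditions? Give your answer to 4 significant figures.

By Graham's law, rate_He/rate_NH₃ = √(M_NH₃/M_He) = √(17.03/4.00) = √4.258 = 2.063.
So the volume for He is 791 × 2.063 = 1632 mL.

1632 mL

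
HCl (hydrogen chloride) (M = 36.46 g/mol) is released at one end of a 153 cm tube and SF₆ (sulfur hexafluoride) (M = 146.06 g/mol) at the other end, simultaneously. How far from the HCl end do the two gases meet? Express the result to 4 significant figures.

The fronts meet when d_HCl + d_SF₆ = L with d_HCl/d_SF₆ = √(M_SF₆/M_HCl) (Graham's law). Here √(M_SF₆/M_HCl) = √(146.06/36.46) = 2.002.
With d_HCl + d_SF₆ = 153 cm, d_SF₆ = 153/(1 + 2.002) = 50.97 cm.
d_HCl = 153 − 50.97 = 102.0 cm.

102.0 cm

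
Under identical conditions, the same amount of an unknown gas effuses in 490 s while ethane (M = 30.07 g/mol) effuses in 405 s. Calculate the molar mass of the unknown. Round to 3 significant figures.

44.0 g/mol

Since effusion rate ∝ 1/√M, t_X/t_C₂H₆ = √(M_X/M_C₂H₆).
490/405 = 1.210 = √(M_X/30.07)
M_X = 30.07 × 1.210² = 30.07 × 1.464 = 44.0 g/mol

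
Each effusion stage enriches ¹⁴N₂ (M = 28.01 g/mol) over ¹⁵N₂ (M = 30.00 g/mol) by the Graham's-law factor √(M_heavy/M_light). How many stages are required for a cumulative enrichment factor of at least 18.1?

Per stage α = (30.00/28.01)^(1/2) = 1.07105^0.5, giving ln α = 0.03432.
Need α^N ≥ 18.1 ⇒ N ≥ ln(18.1) / ln α = 2.896 / 0.03432 = 84.38.
Rounding up, N = 85 stages.

85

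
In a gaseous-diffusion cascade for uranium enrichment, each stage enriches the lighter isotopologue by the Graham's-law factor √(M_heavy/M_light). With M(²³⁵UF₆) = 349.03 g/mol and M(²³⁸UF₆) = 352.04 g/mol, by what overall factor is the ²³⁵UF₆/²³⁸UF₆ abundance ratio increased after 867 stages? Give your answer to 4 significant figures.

41.36

Overall factor = α^867 with α = √(352.04/349.03), i.e. (352.04/349.03)^(867/2).
= 1.00862^(867/2) = 41.36.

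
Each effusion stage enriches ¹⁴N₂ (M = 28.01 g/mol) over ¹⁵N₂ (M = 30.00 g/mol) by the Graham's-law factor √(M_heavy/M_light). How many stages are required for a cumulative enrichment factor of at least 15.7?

81

With α = √(30.00/28.01) per stage, ln α = ½ ln(1.07105) = 0.03432.
Need α^N ≥ 15.7 ⇒ N ≥ ln(15.7) / ln α = 2.754 / 0.03432 = 80.24.
Minimum whole number of stages: N = 81.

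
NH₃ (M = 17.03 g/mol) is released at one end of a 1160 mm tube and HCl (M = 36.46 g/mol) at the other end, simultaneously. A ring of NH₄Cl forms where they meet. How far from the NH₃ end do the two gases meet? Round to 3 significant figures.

689 mm

Distances travelled in equal time are proportional to diffusion rates, so d_NH₃/d_HCl = √(M_HCl/M_NH₃) = √(36.46/17.03) = 1.463.
With d_NH₃ + d_HCl = 1160 mm, d_HCl = 1160/(1 + 1.463) = 470.9 mm.
d_NH₃ = 1160 − 470.9 = 689 mm.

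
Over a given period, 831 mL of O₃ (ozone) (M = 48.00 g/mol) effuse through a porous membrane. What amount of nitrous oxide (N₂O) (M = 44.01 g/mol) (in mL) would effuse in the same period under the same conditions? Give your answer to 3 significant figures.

Using Graham's law: rate_N₂O/rate_O₃ = √(M_O₃/M_N₂O) = √(48.00/44.01) = √1.091 = 1.044.
So the volume for N₂O is 831 × 1.044 = 868 mL.

868 mL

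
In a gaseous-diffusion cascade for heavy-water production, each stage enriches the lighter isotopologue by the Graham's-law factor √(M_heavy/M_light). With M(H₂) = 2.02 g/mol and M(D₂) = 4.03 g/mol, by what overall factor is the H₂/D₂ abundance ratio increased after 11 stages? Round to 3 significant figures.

44.6

Overall factor = α^11 with α = √(4.03/2.02), i.e. (4.03/2.02)^(11/2).
= 1.99505^(11/2) = 44.6.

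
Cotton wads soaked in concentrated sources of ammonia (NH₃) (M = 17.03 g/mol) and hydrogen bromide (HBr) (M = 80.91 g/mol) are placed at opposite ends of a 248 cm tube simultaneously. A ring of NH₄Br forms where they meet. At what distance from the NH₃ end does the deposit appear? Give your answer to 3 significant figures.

170 cm

The fronts meet when d_NH₃ + d_HBr = L with d_NH₃/d_HBr = √(M_HBr/M_NH₃) (Graham's law). Here √(M_HBr/M_NH₃) = √(80.91/17.03) = 2.180.
With d_NH₃ + d_HBr = 248 cm, d_HBr = 248/(1 + 2.180) = 78.00 cm.
d_NH₃ = 248 − 78.00 = 170 cm.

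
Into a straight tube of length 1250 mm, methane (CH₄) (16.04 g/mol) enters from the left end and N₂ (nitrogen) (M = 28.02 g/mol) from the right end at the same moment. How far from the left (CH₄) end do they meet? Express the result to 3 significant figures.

712 mm

Graham's law gives d_CH₄/d_N₂ = rate_CH₄/rate_N₂ = √(M_N₂/M_CH₄) = √(28.02/16.04) = 1.322.
With d_CH₄ + d_N₂ = 1250 mm, d_N₂ = 1250/(1 + 1.322) = 538.4 mm.
d_CH₄ = 1250 − 538.4 = 712 mm.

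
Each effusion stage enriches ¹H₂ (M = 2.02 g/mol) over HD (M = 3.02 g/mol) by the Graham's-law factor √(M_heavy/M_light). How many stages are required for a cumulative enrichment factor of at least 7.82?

11

With α = √(3.02/2.02) per stage, ln α = ½ ln(1.49505) = 0.2011.
Need α^N ≥ 7.82 ⇒ N ≥ ln(7.82) / ln α = 2.057 / 0.2011 = 10.23.
So at least 11 stages are needed.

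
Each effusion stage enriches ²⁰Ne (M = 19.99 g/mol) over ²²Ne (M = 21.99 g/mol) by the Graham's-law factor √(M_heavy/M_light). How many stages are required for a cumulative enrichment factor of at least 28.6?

71

With α = √(21.99/19.99) per stage, ln α = ½ ln(1.10005) = 0.04768.
Need α^N ≥ 28.6 ⇒ N ≥ ln(28.6) / ln α = 3.353 / 0.04768 = 70.33.
Rounding up, N = 71 stages.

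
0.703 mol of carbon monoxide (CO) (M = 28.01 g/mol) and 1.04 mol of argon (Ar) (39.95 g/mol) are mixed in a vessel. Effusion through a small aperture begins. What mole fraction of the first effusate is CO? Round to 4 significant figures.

Effusion rate of each component ∝ n_i/√M_i (partial pressure × 1/√M).
So x_CO in the escaping gas = (n_CO/√M_CO) / Σ(n_i/√M_i)
= (0.703/√28.01) / (0.703/√28.01 + 1.04/√39.95) = 0.1328/(0.1328 + 0.1645) = 0.4467.

0.4467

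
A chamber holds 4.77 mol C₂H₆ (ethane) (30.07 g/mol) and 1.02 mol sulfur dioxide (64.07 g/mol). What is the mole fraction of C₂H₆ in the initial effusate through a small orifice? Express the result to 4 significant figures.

Rate_i ∝ x_i/√M_i (Graham's law weighted by mole fraction), so the effusate composition follows n_i/√M_i.
So x_C₂H₆ in the escaping gas = (n_C₂H₆/√M_C₂H₆) / Σ(n_i/√M_i)
= (4.77/√30.07) / (4.77/√30.07 + 1.02/√64.07) = 0.8699/(0.8699 + 0.1274) = 0.8722.

0.8722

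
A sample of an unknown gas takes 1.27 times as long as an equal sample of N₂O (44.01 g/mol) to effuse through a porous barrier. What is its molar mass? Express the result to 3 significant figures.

Since effusion rate ∝ 1/√M, t_X/t_N₂O = √(M_X/M_N₂O).
1.27 = √(M_X/44.01)
M_X = 44.01 × 1.27² = 44.01 × 1.613 = 71.0 g/mol

71.0 g/mol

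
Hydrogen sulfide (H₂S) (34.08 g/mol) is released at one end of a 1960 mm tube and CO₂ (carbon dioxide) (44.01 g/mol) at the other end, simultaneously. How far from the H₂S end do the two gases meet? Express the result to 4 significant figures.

In equal time, each gas travels a distance ∝ its rate ∝ 1/√M, so d_H₂S/d_CO₂ = √(M_CO₂/M_H₂S) = √(44.01/34.08) = 1.136.
With d_H₂S + d_CO₂ = 1960 mm, d_CO₂ = 1960/(1 + 1.136) = 917.4 mm.
d_H₂S = 1960 − 917.4 = 1043 mm.

1043 mm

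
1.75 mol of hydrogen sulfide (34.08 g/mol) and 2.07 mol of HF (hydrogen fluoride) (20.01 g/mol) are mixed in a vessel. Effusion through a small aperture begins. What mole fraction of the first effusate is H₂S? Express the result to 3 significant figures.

0.393

Effusion rate of each component ∝ n_i/√M_i (partial pressure × 1/√M).
So x_H₂S in the escaping gas = (n_H₂S/√M_H₂S) / Σ(n_i/√M_i)
= (1.75/√34.08) / (1.75/√34.08 + 2.07/√20.01) = 0.2998/(0.2998 + 0.4628) = 0.393.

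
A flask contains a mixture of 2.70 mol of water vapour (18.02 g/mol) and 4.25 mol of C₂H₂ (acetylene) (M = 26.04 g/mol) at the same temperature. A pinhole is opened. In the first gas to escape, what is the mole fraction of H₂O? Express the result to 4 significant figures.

0.4330

Each component's effusion rate ∝ (its partial pressure)·(1/√M) ∝ n_i/√M_i.
Mole fraction of H₂O in the effusate = (n_H₂O/√M_H₂O) / (n_H₂O/√M_H₂O + n_C₂H₂/√M_C₂H₂)
= (2.70/√18.02) / (2.70/√18.02 + 4.25/√26.04) = 0.6360/(0.6360 + 0.8329) = 0.4330.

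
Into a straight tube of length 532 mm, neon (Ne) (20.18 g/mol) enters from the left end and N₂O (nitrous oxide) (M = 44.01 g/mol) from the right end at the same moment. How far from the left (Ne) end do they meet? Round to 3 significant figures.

Graham's law gives d_Ne/d_N₂O = rate_Ne/rate_N₂O = √(M_N₂O/M_Ne) = √(44.01/20.18) = 1.477.
With d_Ne + d_N₂O = 532 mm, d_N₂O = 532/(1 + 1.477) = 214.8 mm.
d_Ne = 532 − 214.8 = 317 mm.

317 mm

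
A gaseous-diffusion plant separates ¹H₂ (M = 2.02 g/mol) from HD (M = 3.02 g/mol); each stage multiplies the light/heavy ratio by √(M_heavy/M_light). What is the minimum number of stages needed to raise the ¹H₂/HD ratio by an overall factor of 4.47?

8

Per stage α = (3.02/2.02)^(1/2) = 1.49505^0.5, giving ln α = 0.2011.
Need α^N ≥ 4.47 ⇒ N ≥ ln(4.47) / ln α = 1.497 / 0.2011 = 7.45.
So at least 8 stages are needed.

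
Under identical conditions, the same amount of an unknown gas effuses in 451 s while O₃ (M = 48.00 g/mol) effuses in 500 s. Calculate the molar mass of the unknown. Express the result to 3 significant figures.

39.1 g/mol

By Graham's law, t_X/t_O₃ = √(M_X/M_O₃).
451/500 = 0.9020 = √(M_X/48.00)
M_X = 48.00 × 0.9020² = 48.00 × 0.8136 = 39.1 g/mol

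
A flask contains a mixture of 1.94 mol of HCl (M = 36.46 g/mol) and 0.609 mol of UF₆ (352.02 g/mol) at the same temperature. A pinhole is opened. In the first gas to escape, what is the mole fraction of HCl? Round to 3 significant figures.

0.908

Rate_i ∝ x_i/√M_i (Graham's law weighted by mole fraction), so the effusate composition follows n_i/√M_i.
Mole fraction of HCl in the effusate = (n_HCl/√M_HCl) / (n_HCl/√M_HCl + n_UF₆/√M_UF₆)
= (1.94/√36.46) / (1.94/√36.46 + 0.609/√352.02) = 0.3213/(0.3213 + 0.03246) = 0.908.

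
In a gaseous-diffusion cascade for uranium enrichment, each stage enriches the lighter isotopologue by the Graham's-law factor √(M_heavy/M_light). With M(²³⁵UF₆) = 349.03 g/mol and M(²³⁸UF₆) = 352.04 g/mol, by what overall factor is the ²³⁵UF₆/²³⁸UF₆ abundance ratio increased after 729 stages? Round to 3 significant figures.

The single-stage factor is √(M_heavy/M_light), so 729 stages give [√(352.04/349.03)]^729 = (352.04/349.03)^(729/2).
= 1.00862^(729/2) = 22.9.

22.9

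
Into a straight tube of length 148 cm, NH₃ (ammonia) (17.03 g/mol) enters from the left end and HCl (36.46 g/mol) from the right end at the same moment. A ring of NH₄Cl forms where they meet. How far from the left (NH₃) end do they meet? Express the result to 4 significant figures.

The fronts meet when d_NH₃ + d_HCl = L with d_NH₃/d_HCl = √(M_HCl/M_NH₃) (Graham's law). Here √(M_HCl/M_NH₃) = √(36.46/17.03) = 1.463.
With d_NH₃ + d_HCl = 148 cm, d_HCl = 148/(1 + 1.463) = 60.08 cm.
d_NH₃ = 148 − 60.08 = 87.92 cm.

87.92 cm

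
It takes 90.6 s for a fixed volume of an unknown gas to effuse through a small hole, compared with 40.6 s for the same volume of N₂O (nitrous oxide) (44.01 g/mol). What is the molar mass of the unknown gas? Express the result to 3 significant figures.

219 g/mol

By Graham's law, t_X/t_N₂O = √(M_X/M_N₂O).
90.6/40.6 = 2.232 = √(M_X/44.01)
M_X = 44.01 × 2.232² = 44.01 × 4.980 = 219 g/mol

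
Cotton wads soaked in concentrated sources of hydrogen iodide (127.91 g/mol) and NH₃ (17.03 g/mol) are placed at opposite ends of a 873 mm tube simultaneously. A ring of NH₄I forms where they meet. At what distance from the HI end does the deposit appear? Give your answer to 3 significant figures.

233 mm

Distances travelled in equal time are proportional to diffusion rates, so d_HI/d_NH₃ = √(M_NH₃/M_HI) = √(17.03/127.91) = 0.3649.
With d_HI + d_NH₃ = 873 mm, d_NH₃ = 873/(1 + 0.3649) = 639.6 mm.
d_HI = 873 − 639.6 = 233 mm.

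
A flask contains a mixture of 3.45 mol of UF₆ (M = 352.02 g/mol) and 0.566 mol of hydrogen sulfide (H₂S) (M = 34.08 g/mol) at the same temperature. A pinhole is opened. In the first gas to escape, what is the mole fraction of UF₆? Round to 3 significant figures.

0.655

Rate_i ∝ x_i/√M_i (Graham's law weighted by mole fraction), so the effusate composition follows n_i/√M_i.
So x_UF₆ in the escaping gas = (n_UF₆/√M_UF₆) / Σ(n_i/√M_i)
= (3.45/√352.02) / (3.45/√352.02 + 0.566/√34.08) = 0.1839/(0.1839 + 0.09695) = 0.655.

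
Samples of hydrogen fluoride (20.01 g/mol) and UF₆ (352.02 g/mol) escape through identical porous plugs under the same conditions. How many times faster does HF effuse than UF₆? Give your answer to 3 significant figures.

Using Graham's law: rate_HF/rate_UF₆ = √(M_UF₆/M_HF) = √(352.02/20.01) = √17.59 = 4.19.

4.19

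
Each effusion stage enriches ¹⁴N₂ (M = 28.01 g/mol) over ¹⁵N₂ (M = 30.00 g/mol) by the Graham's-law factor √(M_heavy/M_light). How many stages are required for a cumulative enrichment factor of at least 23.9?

Per stage α = (30.00/28.01)^(1/2) = 1.07105^0.5, giving ln α = 0.03432.
Need α^N ≥ 23.9 ⇒ N ≥ ln(23.9) / ln α = 3.174 / 0.03432 = 92.48.
Rounding up, N = 93 stages.

93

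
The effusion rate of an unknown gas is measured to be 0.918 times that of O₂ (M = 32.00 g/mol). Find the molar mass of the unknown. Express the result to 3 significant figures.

38.0 g/mol

Since effusion rate ∝ 1/√M, rate_X/rate_O₂ = √(M_O₂/M_X).
0.918 = √(32.00/M_X)
M_X = 32.00 / 0.918² = 32.00 / 0.8427 = 38.0 g/mol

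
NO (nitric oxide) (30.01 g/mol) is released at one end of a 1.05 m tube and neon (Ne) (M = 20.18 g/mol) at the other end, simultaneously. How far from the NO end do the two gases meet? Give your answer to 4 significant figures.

0.4731 m

Graham's law gives d_NO/d_Ne = rate_NO/rate_Ne = √(M_Ne/M_NO) = √(20.18/30.01) = 0.8200.
With d_NO + d_Ne = 1.05 m, d_Ne = 1.05/(1 + 0.8200) = 0.5769 m.
d_NO = 1.05 − 0.5769 = 0.4731 m.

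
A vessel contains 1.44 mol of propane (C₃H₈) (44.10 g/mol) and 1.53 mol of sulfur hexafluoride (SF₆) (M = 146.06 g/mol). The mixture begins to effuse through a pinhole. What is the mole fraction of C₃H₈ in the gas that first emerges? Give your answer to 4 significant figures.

Each component's effusion rate ∝ (its partial pressure)·(1/√M) ∝ n_i/√M_i.
Mole fraction of C₃H₈ in the effusate = (n_C₃H₈/√M_C₃H₈) / (n_C₃H₈/√M_C₃H₈ + n_SF₆/√M_SF₆)
= (1.44/√44.10) / (1.44/√44.10 + 1.53/√146.06) = 0.2168/(0.2168 + 0.1266) = 0.6314.

0.6314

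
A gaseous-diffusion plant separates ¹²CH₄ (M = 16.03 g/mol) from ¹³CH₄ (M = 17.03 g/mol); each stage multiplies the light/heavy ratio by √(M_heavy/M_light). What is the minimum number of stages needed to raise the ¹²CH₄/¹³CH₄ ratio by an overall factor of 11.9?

Per stage α = (17.03/16.03)^(1/2) = 1.06238^0.5, giving ln α = 0.03026.
Need α^N ≥ 11.9 ⇒ N ≥ ln(11.9) / ln α = 2.477 / 0.03026 = 81.85.
Rounding up, N = 82 stages.

82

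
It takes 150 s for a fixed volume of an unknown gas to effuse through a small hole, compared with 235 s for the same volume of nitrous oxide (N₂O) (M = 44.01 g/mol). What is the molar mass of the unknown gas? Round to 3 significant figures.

Using Graham's law: t_X/t_N₂O = √(M_X/M_N₂O).
150/235 = 0.6383 = √(M_X/44.01)
M_X = 44.01 × 0.6383² = 44.01 × 0.4074 = 17.9 g/mol

17.9 g/mol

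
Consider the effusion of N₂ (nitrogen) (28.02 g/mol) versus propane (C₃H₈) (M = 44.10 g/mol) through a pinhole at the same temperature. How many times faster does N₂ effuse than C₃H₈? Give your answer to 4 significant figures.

Since effusion rate ∝ 1/√M, rate_N₂/rate_C₃H₈ = √(M_C₃H₈/M_N₂) = √(44.10/28.02) = √1.574 = 1.255.

1.255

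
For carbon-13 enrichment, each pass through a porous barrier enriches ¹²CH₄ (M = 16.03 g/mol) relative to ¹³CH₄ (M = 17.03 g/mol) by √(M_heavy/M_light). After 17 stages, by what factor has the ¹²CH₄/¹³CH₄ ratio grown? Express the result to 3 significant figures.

Overall factor = α^17 with α = √(17.03/16.03), i.e. (17.03/16.03)^(17/2).
= 1.06238^(17/2) = 1.67.

1.67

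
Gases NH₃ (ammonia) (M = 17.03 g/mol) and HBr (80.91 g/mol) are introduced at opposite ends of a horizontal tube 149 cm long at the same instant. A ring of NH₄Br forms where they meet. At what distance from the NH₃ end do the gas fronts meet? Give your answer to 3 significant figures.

The fronts meet when d_NH₃ + d_HBr = L with d_NH₃/d_HBr = √(M_HBr/M_NH₃) (Graham's law). Here √(M_HBr/M_NH₃) = √(80.91/17.03) = 2.180.
With d_NH₃ + d_HBr = 149 cm, d_HBr = 149/(1 + 2.180) = 46.86 cm.
d_NH₃ = 149 − 46.86 = 102 cm.

102 cm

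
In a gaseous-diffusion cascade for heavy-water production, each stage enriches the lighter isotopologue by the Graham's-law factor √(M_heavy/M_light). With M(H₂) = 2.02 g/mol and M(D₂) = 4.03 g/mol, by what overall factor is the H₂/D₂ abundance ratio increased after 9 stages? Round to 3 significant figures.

Overall factor = α^9 with α = √(4.03/2.02), i.e. (4.03/2.02)^(9/2).
= 1.99505^(9/2) = 22.4.

22.4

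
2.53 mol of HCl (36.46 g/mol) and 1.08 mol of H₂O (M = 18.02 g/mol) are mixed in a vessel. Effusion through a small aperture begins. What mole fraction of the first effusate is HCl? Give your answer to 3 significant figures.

0.622

Each component's effusion rate ∝ (its partial pressure)·(1/√M) ∝ n_i/√M_i.
Mole fraction of HCl in the effusate = (n_HCl/√M_HCl) / (n_HCl/√M_HCl + n_H₂O/√M_H₂O)
= (2.53/√36.46) / (2.53/√36.46 + 1.08/√18.02) = 0.4190/(0.4190 + 0.2544) = 0.622.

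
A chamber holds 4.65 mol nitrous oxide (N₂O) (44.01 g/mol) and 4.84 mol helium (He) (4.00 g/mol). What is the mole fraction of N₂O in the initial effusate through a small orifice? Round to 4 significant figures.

0.2246

Each component's effusion rate ∝ (its partial pressure)·(1/√M) ∝ n_i/√M_i.
Mole fraction of N₂O in the effusate = (n_N₂O/√M_N₂O) / (n_N₂O/√M_N₂O + n_He/√M_He)
= (4.65/√44.01) / (4.65/√44.01 + 4.84/√4.00) = 0.7009/(0.7009 + 2.420) = 0.2246.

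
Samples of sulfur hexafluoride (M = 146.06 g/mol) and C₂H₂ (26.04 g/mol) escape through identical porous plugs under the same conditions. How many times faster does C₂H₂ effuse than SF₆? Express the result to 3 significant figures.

2.37

By Graham's law, rate_C₂H₂/rate_SF₆ = √(M_SF₆/M_C₂H₂) = √(146.06/26.04) = √5.609 = 2.37.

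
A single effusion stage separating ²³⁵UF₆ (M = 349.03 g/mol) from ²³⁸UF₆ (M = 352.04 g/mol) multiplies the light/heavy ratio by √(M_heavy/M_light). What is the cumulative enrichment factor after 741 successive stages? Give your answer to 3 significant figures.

24.1

The single-stage factor is √(M_heavy/M_light), so 741 stages give [√(352.04/349.03)]^741 = (352.04/349.03)^(741/2).
= 1.00862^(741/2) = 24.1.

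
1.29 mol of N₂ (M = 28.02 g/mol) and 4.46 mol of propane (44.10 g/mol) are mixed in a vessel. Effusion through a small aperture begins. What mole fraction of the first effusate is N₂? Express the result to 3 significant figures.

0.266

Effusion rate of each component ∝ n_i/√M_i (partial pressure × 1/√M).
x_N₂(eff) = (n_N₂/√M_N₂) / (n_N₂/√M_N₂ + n_C₃H₈/√M_C₃H₈)
= (1.29/√28.02) / (1.29/√28.02 + 4.46/√44.10) = 0.2437/(0.2437 + 0.6716) = 0.266.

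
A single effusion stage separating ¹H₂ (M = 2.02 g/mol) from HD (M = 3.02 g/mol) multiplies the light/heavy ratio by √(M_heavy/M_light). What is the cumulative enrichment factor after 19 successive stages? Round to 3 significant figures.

Overall factor = α^19 with α = √(3.02/2.02), i.e. (3.02/2.02)^(19/2).
= 1.49505^(19/2) = 45.6.

45.6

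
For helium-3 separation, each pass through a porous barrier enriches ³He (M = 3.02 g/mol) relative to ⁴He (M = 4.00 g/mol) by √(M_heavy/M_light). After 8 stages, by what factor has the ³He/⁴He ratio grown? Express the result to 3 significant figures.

3.08

Overall factor = α^8 with α = √(4.00/3.02), i.e. (4.00/3.02)^(8/2).
= 1.32450^4 = 3.08.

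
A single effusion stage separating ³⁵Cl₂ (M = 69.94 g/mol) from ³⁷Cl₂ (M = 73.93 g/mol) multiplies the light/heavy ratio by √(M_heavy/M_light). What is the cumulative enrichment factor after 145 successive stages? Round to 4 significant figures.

The single-stage factor is √(M_heavy/M_light), so 145 stages give [√(73.93/69.94)]^145 = (73.93/69.94)^(145/2).
= 1.05705^(145/2) = 55.83.

55.83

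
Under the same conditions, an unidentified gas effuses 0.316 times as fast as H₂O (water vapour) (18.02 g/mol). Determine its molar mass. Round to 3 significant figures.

180 g/mol

Since effusion rate ∝ 1/√M, rate_X/rate_H₂O = √(M_H₂O/M_X).
0.316 = √(18.02/M_X)
M_X = 18.02 / 0.316² = 18.02 / 0.09986 = 180 g/mol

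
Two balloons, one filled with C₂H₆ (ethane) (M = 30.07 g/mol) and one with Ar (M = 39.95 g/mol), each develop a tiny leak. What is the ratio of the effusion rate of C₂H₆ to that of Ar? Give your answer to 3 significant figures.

Since effusion rate ∝ 1/√M, rate_C₂H₆/rate_Ar = √(M_Ar/M_C₂H₆) = √(39.95/30.07) = √1.329 = 1.15.

1.15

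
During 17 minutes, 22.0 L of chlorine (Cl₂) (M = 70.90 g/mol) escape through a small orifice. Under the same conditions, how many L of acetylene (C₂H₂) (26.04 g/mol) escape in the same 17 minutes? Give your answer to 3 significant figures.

Graham's law gives rate_C₂H₂/rate_Cl₂ = √(M_Cl₂/M_C₂H₂) = √(70.90/26.04) = √2.723 = 1.650.
So the volume for C₂H₂ is 22.0 × 1.650 = 36.3 L.

36.3 L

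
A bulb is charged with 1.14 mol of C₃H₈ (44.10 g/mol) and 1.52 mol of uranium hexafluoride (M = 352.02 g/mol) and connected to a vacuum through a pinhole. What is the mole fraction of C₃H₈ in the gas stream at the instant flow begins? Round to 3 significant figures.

The effusion rate of species i is ∝ p_i/√M_i ∝ n_i/√M_i.
Mole fraction of C₃H₈ in the effusate = (n_C₃H₈/√M_C₃H₈) / (n_C₃H₈/√M_C₃H₈ + n_UF₆/√M_UF₆)
= (1.14/√44.10) / (1.14/√44.10 + 1.52/√352.02) = 0.1717/(0.1717 + 0.08101) = 0.679.

0.679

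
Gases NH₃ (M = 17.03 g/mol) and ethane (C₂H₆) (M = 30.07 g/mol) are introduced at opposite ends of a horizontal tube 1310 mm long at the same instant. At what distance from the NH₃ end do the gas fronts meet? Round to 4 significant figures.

In equal time, each gas travels a distance ∝ its rate ∝ 1/√M, so d_NH₃/d_C₂H₆ = √(M_C₂H₆/M_NH₃) = √(30.07/17.03) = 1.329.
With d_NH₃ + d_C₂H₆ = 1310 mm, d_C₂H₆ = 1310/(1 + 1.329) = 562.5 mm.
d_NH₃ = 1310 − 562.5 = 747.5 mm.

747.5 mm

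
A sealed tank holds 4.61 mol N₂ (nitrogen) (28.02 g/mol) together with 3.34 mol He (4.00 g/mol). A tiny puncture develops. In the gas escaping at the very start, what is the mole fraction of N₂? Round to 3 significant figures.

The effusion rate of species i is ∝ p_i/√M_i ∝ n_i/√M_i.
Mole fraction of N₂ in the effusate = (n_N₂/√M_N₂) / (n_N₂/√M_N₂ + n_He/√M_He)
= (4.61/√28.02) / (4.61/√28.02 + 3.34/√4.00) = 0.8709/(0.8709 + 1.670) = 0.343.

0.343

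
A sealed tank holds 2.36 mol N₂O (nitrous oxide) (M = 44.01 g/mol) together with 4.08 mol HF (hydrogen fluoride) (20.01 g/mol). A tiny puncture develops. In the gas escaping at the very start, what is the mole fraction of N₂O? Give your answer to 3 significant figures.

Rate_i ∝ x_i/√M_i (Graham's law weighted by mole fraction), so the effusate composition follows n_i/√M_i.
Mole fraction of N₂O in the effusate = (n_N₂O/√M_N₂O) / (n_N₂O/√M_N₂O + n_HF/√M_HF)
= (2.36/√44.01) / (2.36/√44.01 + 4.08/√20.01) = 0.3557/(0.3557 + 0.9121) = 0.281.

0.281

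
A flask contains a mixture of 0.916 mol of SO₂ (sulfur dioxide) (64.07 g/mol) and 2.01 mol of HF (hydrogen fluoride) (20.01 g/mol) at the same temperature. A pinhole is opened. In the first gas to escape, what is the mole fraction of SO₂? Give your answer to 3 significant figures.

Each component's effusion rate ∝ (its partial pressure)·(1/√M) ∝ n_i/√M_i.
So x_SO₂ in the escaping gas = (n_SO₂/√M_SO₂) / Σ(n_i/√M_i)
= (0.916/√64.07) / (0.916/√64.07 + 2.01/√20.01) = 0.1144/(0.1144 + 0.4493) = 0.203.

0.203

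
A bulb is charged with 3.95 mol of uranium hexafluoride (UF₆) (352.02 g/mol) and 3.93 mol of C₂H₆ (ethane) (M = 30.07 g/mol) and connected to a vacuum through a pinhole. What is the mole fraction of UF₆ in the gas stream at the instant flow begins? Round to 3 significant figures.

Rate_i ∝ x_i/√M_i (Graham's law weighted by mole fraction), so the effusate composition follows n_i/√M_i.
Mole fraction of UF₆ in the effusate = (n_UF₆/√M_UF₆) / (n_UF₆/√M_UF₆ + n_C₂H₆/√M_C₂H₆)
= (3.95/√352.02) / (3.95/√352.02 + 3.93/√30.07) = 0.2105/(0.2105 + 0.7167) = 0.227.

0.227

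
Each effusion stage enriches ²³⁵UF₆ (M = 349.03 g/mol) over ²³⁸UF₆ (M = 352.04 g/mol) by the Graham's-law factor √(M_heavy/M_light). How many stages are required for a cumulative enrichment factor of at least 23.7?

With α = √(352.04/349.03) per stage, ln α = ½ ln(1.00862) = 0.004293.
Need α^N ≥ 23.7 ⇒ N ≥ ln(23.7) / ln α = 3.165 / 0.004293 = 737.28.
So at least 738 stages are needed.

738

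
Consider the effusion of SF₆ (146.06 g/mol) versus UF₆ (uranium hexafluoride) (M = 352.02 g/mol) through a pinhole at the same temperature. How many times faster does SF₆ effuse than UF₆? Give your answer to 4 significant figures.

1.552

Since effusion rate ∝ 1/√M, rate_SF₆/rate_UF₆ = √(M_UF₆/M_SF₆) = √(352.02/146.06) = √2.410 = 1.552.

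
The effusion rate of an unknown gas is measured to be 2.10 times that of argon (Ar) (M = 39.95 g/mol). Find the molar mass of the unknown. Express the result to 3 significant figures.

Using Graham's law: rate_X/rate_Ar = √(M_Ar/M_X).
2.10 = √(39.95/M_X)
M_X = 39.95 / 2.10² = 39.95 / 4.410 = 9.06 g/mol

9.06 g/mol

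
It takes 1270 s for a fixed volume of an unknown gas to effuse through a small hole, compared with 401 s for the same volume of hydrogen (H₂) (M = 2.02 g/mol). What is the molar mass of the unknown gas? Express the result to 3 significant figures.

By Graham's law, t_X/t_H₂ = √(M_X/M_H₂).
1270/401 = 3.167 = √(M_X/2.02)
M_X = 2.02 × 3.167² = 2.02 × 10.03 = 20.3 g/mol

20.3 g/mol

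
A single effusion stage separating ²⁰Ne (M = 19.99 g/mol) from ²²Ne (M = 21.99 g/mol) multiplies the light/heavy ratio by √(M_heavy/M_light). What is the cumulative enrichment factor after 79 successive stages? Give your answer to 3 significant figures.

Overall factor = α^79 with α = √(21.99/19.99), i.e. (21.99/19.99)^(79/2).
= 1.10005^(79/2) = 43.2.

43.2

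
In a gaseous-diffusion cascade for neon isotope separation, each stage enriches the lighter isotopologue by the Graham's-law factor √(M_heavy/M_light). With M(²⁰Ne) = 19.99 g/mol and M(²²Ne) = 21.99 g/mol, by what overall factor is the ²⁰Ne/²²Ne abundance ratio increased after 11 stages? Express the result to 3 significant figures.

Each stage multiplies the ratio by α = √(21.99/19.99), so after 11 stages the overall factor is α^11 = (21.99/19.99)^(11/2).
= 1.10005^(11/2) = 1.69.

1.69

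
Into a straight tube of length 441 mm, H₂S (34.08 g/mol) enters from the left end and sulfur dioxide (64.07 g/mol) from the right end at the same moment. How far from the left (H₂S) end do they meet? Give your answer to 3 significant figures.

255 mm

Distances travelled in equal time are proportional to diffusion rates, so d_H₂S/d_SO₂ = √(M_SO₂/M_H₂S) = √(64.07/34.08) = 1.371.
With d_H₂S + d_SO₂ = 441 mm, d_SO₂ = 441/(1 + 1.371) = 186.0 mm.
d_H₂S = 441 − 186.0 = 255 mm.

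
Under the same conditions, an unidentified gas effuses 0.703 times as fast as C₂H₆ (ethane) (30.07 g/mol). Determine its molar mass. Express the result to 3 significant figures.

Since effusion rate ∝ 1/√M, rate_X/rate_C₂H₆ = √(M_C₂H₆/M_X).
0.703 = √(30.07/M_X)
M_X = 30.07 / 0.703² = 30.07 / 0.4942 = 60.8 g/mol

60.8 g/mol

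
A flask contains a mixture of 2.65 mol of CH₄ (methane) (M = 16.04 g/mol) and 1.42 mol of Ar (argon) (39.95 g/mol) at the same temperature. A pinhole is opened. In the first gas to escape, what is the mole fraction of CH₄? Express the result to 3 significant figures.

Effusion rate of each component ∝ n_i/√M_i (partial pressure × 1/√M).
Mole fraction of CH₄ in the effusate = (n_CH₄/√M_CH₄) / (n_CH₄/√M_CH₄ + n_Ar/√M_Ar)
= (2.65/√16.04) / (2.65/√16.04 + 1.42/√39.95) = 0.6617/(0.6617 + 0.2247) = 0.747.

0.747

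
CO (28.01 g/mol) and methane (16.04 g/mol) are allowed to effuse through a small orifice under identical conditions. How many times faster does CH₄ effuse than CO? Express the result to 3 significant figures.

By Graham's law, rate_CH₄/rate_CO = √(M_CO/M_CH₄) = √(28.01/16.04) = √1.746 = 1.32.

1.32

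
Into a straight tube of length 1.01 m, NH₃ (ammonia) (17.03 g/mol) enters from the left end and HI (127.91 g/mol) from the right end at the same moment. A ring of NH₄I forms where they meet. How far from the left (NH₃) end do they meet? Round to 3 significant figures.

0.740 m

The fronts meet when d_NH₃ + d_HI = L with d_NH₃/d_HI = √(M_HI/M_NH₃) (Graham's law). Here √(M_HI/M_NH₃) = √(127.91/17.03) = 2.741.
With d_NH₃ + d_HI = 1.01 m, d_HI = 1.01/(1 + 2.741) = 0.2700 m.
d_NH₃ = 1.01 − 0.2700 = 0.740 m.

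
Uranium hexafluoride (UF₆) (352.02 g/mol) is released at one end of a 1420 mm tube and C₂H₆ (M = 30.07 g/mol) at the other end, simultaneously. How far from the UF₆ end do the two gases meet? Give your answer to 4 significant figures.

In equal time, each gas travels a distance ∝ its rate ∝ 1/√M, so d_UF₆/d_C₂H₆ = √(M_C₂H₆/M_UF₆) = √(30.07/352.02) = 0.2923.
With d_UF₆ + d_C₂H₆ = 1420 mm, d_C₂H₆ = 1420/(1 + 0.2923) = 1099 mm.
d_UF₆ = 1420 − 1099 = 321.2 mm.

321.2 mm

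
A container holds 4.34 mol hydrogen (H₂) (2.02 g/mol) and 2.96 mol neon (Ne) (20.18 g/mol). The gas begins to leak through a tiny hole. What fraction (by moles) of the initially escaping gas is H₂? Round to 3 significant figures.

0.823

Each component's effusion rate ∝ (its partial pressure)·(1/√M) ∝ n_i/√M_i.
So x_H₂ in the escaping gas = (n_H₂/√M_H₂) / Σ(n_i/√M_i)
= (4.34/√2.02) / (4.34/√2.02 + 2.96/√20.18) = 3.054/(3.054 + 0.6589) = 0.823.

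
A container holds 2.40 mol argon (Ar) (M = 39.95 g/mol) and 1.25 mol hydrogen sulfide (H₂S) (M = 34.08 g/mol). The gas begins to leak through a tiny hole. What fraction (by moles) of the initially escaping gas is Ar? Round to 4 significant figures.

0.6394

Rate_i ∝ x_i/√M_i (Graham's law weighted by mole fraction), so the effusate composition follows n_i/√M_i.
So x_Ar in the escaping gas = (n_Ar/√M_Ar) / Σ(n_i/√M_i)
= (2.40/√39.95) / (2.40/√39.95 + 1.25/√34.08) = 0.3797/(0.3797 + 0.2141) = 0.6394.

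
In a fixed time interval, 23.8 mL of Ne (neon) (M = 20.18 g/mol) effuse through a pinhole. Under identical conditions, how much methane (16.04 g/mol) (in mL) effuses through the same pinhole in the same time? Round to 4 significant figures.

26.70 mL

By Graham's law, rate_CH₄/rate_Ne = √(M_Ne/M_CH₄) = √(20.18/16.04) = √1.258 = 1.122.
So the volume for CH₄ is 23.8 × 1.122 = 26.70 mL.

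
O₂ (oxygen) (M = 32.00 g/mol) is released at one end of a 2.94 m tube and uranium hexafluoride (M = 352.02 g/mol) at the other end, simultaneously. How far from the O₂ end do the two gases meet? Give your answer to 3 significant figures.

2.26 m

Graham's law gives d_O₂/d_UF₆ = rate_O₂/rate_UF₆ = √(M_UF₆/M_O₂) = √(352.02/32.00) = 3.317.
With d_O₂ + d_UF₆ = 2.94 m, d_UF₆ = 2.94/(1 + 3.317) = 0.6811 m.
d_O₂ = 2.94 − 0.6811 = 2.26 m.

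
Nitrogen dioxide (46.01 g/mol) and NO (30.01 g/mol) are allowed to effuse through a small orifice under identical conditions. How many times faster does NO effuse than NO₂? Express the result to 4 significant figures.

1.238

By Graham's law, rate_NO/rate_NO₂ = √(M_NO₂/M_NO) = √(46.01/30.01) = √1.533 = 1.238.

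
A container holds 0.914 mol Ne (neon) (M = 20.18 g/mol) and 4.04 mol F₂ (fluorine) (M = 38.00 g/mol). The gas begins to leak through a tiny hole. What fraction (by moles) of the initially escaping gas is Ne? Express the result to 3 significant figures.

Each component's effusion rate ∝ (its partial pressure)·(1/√M) ∝ n_i/√M_i.
x_Ne(eff) = (n_Ne/√M_Ne) / (n_Ne/√M_Ne + n_F₂/√M_F₂)
= (0.914/√20.18) / (0.914/√20.18 + 4.04/√38.00) = 0.2035/(0.2035 + 0.6554) = 0.237.

0.237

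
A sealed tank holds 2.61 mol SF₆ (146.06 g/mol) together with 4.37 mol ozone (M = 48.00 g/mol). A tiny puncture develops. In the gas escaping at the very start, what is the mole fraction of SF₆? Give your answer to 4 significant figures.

Rate_i ∝ x_i/√M_i (Graham's law weighted by mole fraction), so the effusate composition follows n_i/√M_i.
Mole fraction of SF₆ in the effusate = (n_SF₆/√M_SF₆) / (n_SF₆/√M_SF₆ + n_O₃/√M_O₃)
= (2.61/√146.06) / (2.61/√146.06 + 4.37/√48.00) = 0.2160/(0.2160 + 0.6308) = 0.2551.

0.2551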